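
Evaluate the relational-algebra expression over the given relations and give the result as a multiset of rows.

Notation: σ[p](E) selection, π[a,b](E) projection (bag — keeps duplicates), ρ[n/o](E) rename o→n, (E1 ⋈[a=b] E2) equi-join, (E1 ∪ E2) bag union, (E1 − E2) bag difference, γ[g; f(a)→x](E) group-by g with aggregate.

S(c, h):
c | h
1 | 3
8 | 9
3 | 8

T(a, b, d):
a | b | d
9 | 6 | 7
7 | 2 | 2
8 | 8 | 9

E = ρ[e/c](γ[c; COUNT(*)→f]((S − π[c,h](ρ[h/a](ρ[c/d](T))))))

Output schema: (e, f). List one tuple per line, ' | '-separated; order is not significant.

Stepwise |·|:
  S → 3
  T → 3
  ρ[c/d](T) → 3
  ρ[h/a](ρ[c/d](T)) → 3
  π[c,h](ρ[h/a](ρ[c/d](T))) → 3
  (S − π[c,h](ρ[h/a](ρ[c/d](T)))) → 3
  γ[c; COUNT(*)→f]((S − π[c,h](ρ[h/a](ρ[c/d](T))))) → 3
  ρ[e/c](γ[c; COUNT(*)→f]((S − π[c,h](ρ[h/a](ρ[c/d](T)))))) → 3

== RESULT ==
e | f
1 | 1
3 | 1
8 | 1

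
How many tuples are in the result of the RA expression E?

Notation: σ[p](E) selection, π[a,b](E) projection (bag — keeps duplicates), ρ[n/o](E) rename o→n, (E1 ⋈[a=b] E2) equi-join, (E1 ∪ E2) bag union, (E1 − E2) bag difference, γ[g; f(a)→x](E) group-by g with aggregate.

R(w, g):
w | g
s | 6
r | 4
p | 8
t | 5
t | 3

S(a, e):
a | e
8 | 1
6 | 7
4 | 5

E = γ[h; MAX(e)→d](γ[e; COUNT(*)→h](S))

Row counts bottom-up:
  S → 3
  γ[e; COUNT(*)→h](S) → 3
  γ[h; MAX(e)→d](γ[e; COUNT(*)→h](S)) → 1

|E| = 1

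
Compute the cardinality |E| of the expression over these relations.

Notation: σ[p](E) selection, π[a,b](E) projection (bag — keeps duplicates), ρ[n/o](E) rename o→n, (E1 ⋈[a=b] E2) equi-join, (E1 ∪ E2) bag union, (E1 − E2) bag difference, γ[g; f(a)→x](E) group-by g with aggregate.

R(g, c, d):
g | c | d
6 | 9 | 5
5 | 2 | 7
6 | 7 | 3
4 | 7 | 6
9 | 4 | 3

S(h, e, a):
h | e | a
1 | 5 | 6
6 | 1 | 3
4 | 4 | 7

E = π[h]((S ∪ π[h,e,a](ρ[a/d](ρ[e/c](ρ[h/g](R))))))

Row counts bottom-up:
  S → 3
  R → 5
  ρ[h/g](R) → 5
  ρ[e/c](ρ[h/g](R)) → 5
  ρ[a/d](ρ[e/c](ρ[h/g](R))) → 5
  π[h,e,a](ρ[a/d](ρ[e/c](ρ[h/g](R)))) → 5
  (S ∪ π[h,e,a](ρ[a/d](ρ[e/c](ρ[h/g](R))))) → 8
  π[h]((S ∪ π[h,e,a](ρ[a/d](ρ[e/c](ρ[h/g](R)))))) → 8

|E| = 8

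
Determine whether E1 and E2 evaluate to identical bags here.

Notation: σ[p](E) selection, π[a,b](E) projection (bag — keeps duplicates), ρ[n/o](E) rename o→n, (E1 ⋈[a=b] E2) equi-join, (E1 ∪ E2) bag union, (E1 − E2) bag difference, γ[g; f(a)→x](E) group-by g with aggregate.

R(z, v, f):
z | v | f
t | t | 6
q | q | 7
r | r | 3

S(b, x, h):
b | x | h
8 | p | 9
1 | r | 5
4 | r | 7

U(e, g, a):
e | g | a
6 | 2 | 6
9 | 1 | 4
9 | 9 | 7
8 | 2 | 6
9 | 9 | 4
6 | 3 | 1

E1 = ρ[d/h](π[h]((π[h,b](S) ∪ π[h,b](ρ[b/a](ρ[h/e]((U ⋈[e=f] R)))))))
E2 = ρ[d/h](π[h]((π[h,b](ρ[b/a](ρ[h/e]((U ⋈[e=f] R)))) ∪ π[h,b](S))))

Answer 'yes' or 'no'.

E1 subexpression sizes:
  S → 3
  π[h,b](S) → 3
  U → 6
  R → 3
  (U ⋈[e=f] R) → 2
  ρ[h/e]((U ⋈[e=f] R)) → 2
  ρ[b/a](ρ[h/e]((U ⋈[e=f] R))) → 2
  π[h,b](ρ[b/a](ρ[h/e]((U ⋈[e=f] R)))) → 2
  (π[h,b](S) ∪ π[h,b](ρ[b/a](ρ[h/e]((U ⋈[e=f] R))))) → 5
  π[h]((π[h,b](S) ∪ π[h,b](ρ[b/a](ρ[h/e]((U ⋈[e=f] R)))))) → 5
  ρ[d/h](π[h]((π[h,b](S) ∪ π[h,b](ρ[b/a](ρ[h/e]((U ⋈[e=f] R))))))) → 5
E2 subexpression sizes:
  U → 6
  R → 3
  (U ⋈[e=f] R) → 2
  ρ[h/e]((U ⋈[e=f] R)) → 2
  ρ[b/a](ρ[h/e]((U ⋈[e=f] R))) → 2
  π[h,b](ρ[b/a](ρ[h/e]((U ⋈[e=f] R)))) → 2
  S → 3
  π[h,b](S) → 3
  (π[h,b](ρ[b/a](ρ[h/e]((U ⋈[e=f] R)))) ∪ π[h,b](S)) → 5
  π[h]((π[h,b](ρ[b/a](ρ[h/e]((U ⋈[e=f] R)))) ∪ π[h,b](S))) → 5
  ρ[d/h](π[h]((π[h,b](ρ[b/a](ρ[h/e]((U ⋈[e=f] R)))) ∪ π[h,b](S)))) → 5

E1 and E2 produce the same multiset:
d
5
6
6
7
9

yes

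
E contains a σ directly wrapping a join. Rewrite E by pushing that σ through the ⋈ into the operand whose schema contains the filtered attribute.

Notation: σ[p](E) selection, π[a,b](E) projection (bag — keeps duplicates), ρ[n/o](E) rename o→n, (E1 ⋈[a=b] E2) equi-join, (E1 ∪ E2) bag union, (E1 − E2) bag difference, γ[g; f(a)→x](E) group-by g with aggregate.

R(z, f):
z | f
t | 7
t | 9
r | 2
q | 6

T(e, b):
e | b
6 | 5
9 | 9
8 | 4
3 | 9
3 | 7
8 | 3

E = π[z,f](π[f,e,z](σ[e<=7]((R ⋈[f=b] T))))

σ filters on e, owned by the right side.
E' = π[z,f](π[f,e,z]((R ⋈[f=b] σ[e<=7](T))))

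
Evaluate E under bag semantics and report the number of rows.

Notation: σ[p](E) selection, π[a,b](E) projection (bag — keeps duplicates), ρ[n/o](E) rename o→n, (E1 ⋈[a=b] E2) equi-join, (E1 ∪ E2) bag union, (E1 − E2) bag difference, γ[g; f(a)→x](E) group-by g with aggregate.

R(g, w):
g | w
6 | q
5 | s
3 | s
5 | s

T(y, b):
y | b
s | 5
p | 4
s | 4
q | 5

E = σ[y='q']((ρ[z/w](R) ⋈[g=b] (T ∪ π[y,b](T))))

Per-node cardinality:
  R → 4
  ρ[z/w](R) → 4
  T → 4
  T → 4
  π[y,b](T) → 4
  (T ∪ π[y,b](T)) → 8
  (ρ[z/w](R) ⋈[g=b] (T ∪ π[y,b](T))) → 8
  σ[y='q']((ρ[z/w](R) ⋈[g=b] (T ∪ π[y,b](T)))) → 4

|E| = 4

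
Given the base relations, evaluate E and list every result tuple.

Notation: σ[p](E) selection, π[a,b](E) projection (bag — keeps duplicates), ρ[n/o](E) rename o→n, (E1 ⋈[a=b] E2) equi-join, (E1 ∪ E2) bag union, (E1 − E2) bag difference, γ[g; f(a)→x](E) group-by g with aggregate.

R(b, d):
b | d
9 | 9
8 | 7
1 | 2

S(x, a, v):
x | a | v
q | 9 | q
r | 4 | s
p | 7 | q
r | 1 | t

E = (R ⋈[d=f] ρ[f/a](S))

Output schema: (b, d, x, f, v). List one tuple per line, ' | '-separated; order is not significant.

Row counts bottom-up:
  R → 3
  S → 4
  ρ[f/a](S) → 4
  (R ⋈[d=f] ρ[f/a](S)) → 2

== RESULT ==
b | d | x | f | v
8 | 7 | p | 7 | q
9 | 9 | q | 9 | q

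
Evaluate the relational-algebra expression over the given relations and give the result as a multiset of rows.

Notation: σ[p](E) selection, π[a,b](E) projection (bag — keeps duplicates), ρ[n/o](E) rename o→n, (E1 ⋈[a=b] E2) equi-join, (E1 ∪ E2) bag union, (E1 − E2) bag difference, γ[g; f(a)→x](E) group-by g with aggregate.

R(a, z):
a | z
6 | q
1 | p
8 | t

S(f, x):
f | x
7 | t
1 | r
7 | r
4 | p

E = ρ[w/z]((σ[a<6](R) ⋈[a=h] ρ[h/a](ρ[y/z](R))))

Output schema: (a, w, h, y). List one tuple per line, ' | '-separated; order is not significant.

Per-node cardinality:
  R → 3
  σ[a<6](R) → 1
  R → 3
  ρ[y/z](R) → 3
  ρ[h/a](ρ[y/z](R)) → 3
  (σ[a<6](R) ⋈[a=h] ρ[h/a](ρ[y/z](R))) → 1
  ρ[w/z]((σ[a<6](R) ⋈[a=h] ρ[h/a](ρ[y/z](R)))) → 1

== RESULT ==
a | w | h | y
1 | p | 1 | p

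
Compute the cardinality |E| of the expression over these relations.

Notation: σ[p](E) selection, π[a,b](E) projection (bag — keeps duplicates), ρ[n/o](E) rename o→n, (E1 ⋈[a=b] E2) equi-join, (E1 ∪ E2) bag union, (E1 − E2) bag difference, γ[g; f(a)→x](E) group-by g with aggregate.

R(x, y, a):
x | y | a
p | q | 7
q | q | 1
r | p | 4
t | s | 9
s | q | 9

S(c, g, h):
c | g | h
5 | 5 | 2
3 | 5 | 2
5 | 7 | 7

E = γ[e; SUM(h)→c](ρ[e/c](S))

Row counts bottom-up:
  S → 3
  ρ[e/c](S) → 3
  γ[e; SUM(h)→c](ρ[e/c](S)) → 2

|E| = 2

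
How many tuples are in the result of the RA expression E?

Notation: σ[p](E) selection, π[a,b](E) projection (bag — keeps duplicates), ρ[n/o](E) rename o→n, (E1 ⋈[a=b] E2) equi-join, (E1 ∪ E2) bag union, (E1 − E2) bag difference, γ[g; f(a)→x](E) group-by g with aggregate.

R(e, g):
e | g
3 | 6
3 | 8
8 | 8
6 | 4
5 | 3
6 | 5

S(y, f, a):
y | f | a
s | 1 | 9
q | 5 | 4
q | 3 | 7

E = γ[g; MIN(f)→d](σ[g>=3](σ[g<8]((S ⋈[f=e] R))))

Row counts bottom-up:
  S → 3
  R → 6
  (S ⋈[f=e] R) → 3
  σ[g<8]((S ⋈[f=e] R)) → 2
  σ[g>=3](σ[g<8]((S ⋈[f=e] R))) → 2
  γ[g; MIN(f)→d](σ[g>=3](σ[g<8]((S ⋈[f=e] R)))) → 2

|E| = 2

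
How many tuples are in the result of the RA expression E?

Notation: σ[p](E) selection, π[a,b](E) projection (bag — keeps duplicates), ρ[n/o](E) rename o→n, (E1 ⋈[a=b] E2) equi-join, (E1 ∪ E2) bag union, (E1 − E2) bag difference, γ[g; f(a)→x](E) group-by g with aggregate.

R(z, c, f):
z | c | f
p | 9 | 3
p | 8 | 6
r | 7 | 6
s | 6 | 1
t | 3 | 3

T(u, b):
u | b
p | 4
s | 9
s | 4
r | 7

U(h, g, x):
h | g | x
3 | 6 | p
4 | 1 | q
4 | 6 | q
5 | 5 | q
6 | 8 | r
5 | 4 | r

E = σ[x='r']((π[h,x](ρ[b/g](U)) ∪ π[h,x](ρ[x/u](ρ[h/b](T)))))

Subexpression sizes:
  U → 6
  ρ[b/g](U) → 6
  π[h,x](ρ[b/g](U)) → 6
  T → 4
  ρ[h/b](T) → 4
  ρ[x/u](ρ[h/b](T)) → 4
  π[h,x](ρ[x/u](ρ[h/b](T))) → 4
  (π[h,x](ρ[b/g](U)) ∪ π[h,x](ρ[x/u](ρ[h/b](T)))) → 10
  σ[x='r']((π[h,x](ρ[b/g](U)) ∪ π[h,x](ρ[x/u](ρ[h/b](T))))) → 3

|E| = 3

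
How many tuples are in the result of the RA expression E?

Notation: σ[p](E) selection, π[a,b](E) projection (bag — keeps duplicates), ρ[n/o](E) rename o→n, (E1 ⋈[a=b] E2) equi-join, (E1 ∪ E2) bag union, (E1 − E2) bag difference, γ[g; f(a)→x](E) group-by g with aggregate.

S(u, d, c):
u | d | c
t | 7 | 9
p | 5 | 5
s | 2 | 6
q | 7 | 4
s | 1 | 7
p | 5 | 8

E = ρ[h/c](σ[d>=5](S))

Subexpression sizes:
  S → 6
  σ[d>=5](S) → 4
  ρ[h/c](σ[d>=5](S)) → 4

|E| = 4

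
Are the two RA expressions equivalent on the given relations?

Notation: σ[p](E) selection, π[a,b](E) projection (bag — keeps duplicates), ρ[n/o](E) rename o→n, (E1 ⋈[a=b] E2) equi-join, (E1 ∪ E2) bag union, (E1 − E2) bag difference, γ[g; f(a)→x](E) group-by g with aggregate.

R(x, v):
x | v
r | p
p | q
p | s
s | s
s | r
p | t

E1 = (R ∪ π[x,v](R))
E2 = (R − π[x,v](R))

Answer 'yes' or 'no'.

E1 subexpression sizes:
  R → 6
  R → 6
  π[x,v](R) → 6
  (R ∪ π[x,v](R)) → 12
E2 subexpression sizes:
  R → 6
  R → 6
  π[x,v](R) → 6
  (R − π[x,v](R)) → 0

E1 result:
x | v
p | q
p | q
p | s
p | s
p | t
p | t
r | p
r | p
s | r
s | r
s | s
s | s
E2 result:
x | v
(0 rows)
Witness: ('p', 's') appears 2× in E1 but 0× in E2.

no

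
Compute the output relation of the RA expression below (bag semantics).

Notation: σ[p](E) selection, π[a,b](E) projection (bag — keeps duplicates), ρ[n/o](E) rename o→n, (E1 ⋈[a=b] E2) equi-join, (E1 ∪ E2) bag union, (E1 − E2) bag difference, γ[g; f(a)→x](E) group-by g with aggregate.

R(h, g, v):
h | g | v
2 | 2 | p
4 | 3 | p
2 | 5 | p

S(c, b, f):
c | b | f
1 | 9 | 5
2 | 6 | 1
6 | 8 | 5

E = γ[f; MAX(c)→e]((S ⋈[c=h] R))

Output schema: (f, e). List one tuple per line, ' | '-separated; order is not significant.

Stepwise |·|:
  S → 3
  R → 3
  (S ⋈[c=h] R) → 2
  γ[f; MAX(c)→e]((S ⋈[c=h] R)) → 1

== RESULT ==
f | e
1 | 2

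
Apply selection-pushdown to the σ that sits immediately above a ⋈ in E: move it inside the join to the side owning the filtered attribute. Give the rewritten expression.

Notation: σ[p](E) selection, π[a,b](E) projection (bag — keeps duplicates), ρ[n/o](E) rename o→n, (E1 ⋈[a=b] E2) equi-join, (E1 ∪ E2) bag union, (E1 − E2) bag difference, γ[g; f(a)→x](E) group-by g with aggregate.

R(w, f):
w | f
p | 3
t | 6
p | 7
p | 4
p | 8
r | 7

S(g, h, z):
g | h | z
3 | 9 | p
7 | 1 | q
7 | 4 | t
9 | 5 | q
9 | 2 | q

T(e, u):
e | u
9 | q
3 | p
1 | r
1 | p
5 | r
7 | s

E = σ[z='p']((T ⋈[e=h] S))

σ filters on z, owned by the right side.
E' = (T ⋈[e=h] σ[z='p'](S))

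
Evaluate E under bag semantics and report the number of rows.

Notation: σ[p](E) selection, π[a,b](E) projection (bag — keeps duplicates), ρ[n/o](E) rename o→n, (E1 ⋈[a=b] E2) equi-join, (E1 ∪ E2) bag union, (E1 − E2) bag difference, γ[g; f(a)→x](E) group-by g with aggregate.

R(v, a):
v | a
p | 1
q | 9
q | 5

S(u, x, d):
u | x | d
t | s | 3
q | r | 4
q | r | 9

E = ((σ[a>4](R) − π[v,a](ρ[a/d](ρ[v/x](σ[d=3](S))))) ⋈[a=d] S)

Stepwise |·|:
  R → 3
  σ[a>4](R) → 2
  S → 3
  σ[d=3](S) → 1
  ρ[v/x](σ[d=3](S)) → 1
  ρ[a/d](ρ[v/x](σ[d=3](S))) → 1
  π[v,a](ρ[a/d](ρ[v/x](σ[d=3](S)))) → 1
  (σ[a>4](R) − π[v,a](ρ[a/d](ρ[v/x](σ[d=3](S))))) → 2
  S → 3
  ((σ[a>4](R) − π[v,a](ρ[a/d](ρ[v/x](σ[d=3](S))))) ⋈[a=d] S) → 1

|E| = 1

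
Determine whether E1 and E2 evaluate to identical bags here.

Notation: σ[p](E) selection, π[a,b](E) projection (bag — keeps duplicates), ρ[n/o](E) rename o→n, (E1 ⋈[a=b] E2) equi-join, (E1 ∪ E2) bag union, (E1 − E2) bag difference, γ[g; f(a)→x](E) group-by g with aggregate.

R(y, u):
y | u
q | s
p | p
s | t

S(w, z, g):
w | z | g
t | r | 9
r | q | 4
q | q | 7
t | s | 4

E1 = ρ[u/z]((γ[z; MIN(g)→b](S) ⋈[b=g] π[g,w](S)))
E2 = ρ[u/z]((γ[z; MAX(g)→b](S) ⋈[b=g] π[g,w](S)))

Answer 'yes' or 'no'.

E1 subexpression sizes:
  S → 4
  γ[z; MIN(g)→b](S) → 3
  S → 4
  π[g,w](S) → 4
  (γ[z; MIN(g)→b](S) ⋈[b=g] π[g,w](S)) → 5
  ρ[u/z]((γ[z; MIN(g)→b](S) ⋈[b=g] π[g,w](S))) → 5
E2 subexpression sizes:
  S → 4
  γ[z; MAX(g)→b](S) → 3
  S → 4
  π[g,w](S) → 4
  (γ[z; MAX(g)→b](S) ⋈[b=g] π[g,w](S)) → 4
  ρ[u/z]((γ[z; MAX(g)→b](S) ⋈[b=g] π[g,w](S))) → 4

E1 result:
u | b | g | w
q | 4 | 4 | r
q | 4 | 4 | t
r | 9 | 9 | t
s | 4 | 4 | r
s | 4 | 4 | t
E2 result:
u | b | g | w
q | 7 | 7 | q
r | 9 | 9 | t
s | 4 | 4 | r
s | 4 | 4 | t
Witness: ('q', 7, 7, 'q') appears 0× in E1 but 1× in E2.

no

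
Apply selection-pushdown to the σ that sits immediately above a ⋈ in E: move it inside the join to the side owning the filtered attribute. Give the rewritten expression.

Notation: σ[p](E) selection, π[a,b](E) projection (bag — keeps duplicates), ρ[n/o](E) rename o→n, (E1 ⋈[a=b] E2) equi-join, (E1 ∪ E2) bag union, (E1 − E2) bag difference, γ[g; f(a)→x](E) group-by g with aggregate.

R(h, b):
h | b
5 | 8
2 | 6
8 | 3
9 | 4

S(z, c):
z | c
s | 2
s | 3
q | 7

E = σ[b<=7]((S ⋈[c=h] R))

σ filters on b, owned by the right side.
E' = (S ⋈[c=h] σ[b<=7](R))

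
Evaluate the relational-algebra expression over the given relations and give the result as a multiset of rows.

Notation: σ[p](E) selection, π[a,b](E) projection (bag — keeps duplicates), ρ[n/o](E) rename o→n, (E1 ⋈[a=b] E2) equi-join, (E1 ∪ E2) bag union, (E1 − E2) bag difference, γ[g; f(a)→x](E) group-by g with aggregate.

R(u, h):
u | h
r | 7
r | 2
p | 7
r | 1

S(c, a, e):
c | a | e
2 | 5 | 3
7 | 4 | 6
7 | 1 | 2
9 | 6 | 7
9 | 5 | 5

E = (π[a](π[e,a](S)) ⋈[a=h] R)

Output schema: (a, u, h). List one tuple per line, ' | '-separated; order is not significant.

Stepwise |·|:
  S → 5
  π[e,a](S) → 5
  π[a](π[e,a](S)) → 5
  R → 4
  (π[a](π[e,a](S)) ⋈[a=h] R) → 1

== RESULT ==
a | u | h
1 | r | 1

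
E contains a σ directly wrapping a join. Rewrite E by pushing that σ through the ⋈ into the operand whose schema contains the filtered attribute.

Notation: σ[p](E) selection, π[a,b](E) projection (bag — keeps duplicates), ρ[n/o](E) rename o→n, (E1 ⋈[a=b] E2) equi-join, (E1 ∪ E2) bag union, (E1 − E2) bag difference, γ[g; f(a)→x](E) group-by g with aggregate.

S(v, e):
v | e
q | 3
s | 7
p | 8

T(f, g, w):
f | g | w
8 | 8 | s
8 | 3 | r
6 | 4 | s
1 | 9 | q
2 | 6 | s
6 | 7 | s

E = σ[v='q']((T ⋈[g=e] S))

σ filters on v, owned by the right side.
E' = (T ⋈[g=e] σ[v='q'](S))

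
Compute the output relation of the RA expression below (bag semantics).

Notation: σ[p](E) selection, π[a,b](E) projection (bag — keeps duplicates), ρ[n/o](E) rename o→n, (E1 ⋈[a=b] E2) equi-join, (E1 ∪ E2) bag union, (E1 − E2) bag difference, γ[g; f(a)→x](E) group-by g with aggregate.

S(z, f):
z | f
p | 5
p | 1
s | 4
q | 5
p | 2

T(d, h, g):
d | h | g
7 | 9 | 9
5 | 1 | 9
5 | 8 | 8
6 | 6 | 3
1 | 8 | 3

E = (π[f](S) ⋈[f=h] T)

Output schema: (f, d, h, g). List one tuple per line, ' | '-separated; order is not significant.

Subexpression sizes:
  S → 5
  π[f](S) → 5
  T → 5
  (π[f](S) ⋈[f=h] T) → 1

== RESULT ==
f | d | h | g
1 | 5 | 1 | 9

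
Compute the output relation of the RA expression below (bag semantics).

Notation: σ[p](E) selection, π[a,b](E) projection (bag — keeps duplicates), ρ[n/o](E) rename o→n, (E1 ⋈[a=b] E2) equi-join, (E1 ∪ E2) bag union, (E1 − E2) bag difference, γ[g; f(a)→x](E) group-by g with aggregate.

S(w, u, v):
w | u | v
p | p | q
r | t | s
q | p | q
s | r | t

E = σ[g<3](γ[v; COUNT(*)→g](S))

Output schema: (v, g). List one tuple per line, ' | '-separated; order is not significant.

Subexpression sizes:
  S → 4
  γ[v; COUNT(*)→g](S) → 3
  σ[g<3](γ[v; COUNT(*)→g](S)) → 3

== RESULT ==
v | g
q | 2
s | 1
t | 1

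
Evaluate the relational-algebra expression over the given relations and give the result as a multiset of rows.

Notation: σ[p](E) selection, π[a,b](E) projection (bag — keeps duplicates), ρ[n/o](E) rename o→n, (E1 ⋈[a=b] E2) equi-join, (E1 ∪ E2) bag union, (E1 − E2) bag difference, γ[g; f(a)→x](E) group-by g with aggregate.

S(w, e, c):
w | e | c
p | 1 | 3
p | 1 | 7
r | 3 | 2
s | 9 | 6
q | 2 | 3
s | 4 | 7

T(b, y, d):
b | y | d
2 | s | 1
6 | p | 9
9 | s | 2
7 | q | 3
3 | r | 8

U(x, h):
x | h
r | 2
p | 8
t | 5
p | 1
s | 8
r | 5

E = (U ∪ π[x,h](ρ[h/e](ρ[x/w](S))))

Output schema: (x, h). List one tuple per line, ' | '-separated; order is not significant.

Subexpression sizes:
  U → 6
  S → 6
  ρ[x/w](S) → 6
  ρ[h/e](ρ[x/w](S)) → 6
  π[x,h](ρ[h/e](ρ[x/w](S))) → 6
  (U ∪ π[x,h](ρ[h/e](ρ[x/w](S)))) → 12

== RESULT ==
x | h
p | 1
p | 1
p | 1
p | 8
q | 2
r | 2
r | 3
r | 5
s | 4
s | 8
s | 9
t | 5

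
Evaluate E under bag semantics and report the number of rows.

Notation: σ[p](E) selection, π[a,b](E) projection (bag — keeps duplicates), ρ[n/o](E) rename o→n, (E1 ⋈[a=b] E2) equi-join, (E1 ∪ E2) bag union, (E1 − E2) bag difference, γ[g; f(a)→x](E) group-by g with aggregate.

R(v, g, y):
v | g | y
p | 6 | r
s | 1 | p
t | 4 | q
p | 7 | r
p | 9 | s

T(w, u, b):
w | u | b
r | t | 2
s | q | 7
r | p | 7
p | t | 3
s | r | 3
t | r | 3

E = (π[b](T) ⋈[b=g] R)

Subexpression sizes:
  T → 6
  π[b](T) → 6
  R → 5
  (π[b](T) ⋈[b=g] R) → 2

|E| = 2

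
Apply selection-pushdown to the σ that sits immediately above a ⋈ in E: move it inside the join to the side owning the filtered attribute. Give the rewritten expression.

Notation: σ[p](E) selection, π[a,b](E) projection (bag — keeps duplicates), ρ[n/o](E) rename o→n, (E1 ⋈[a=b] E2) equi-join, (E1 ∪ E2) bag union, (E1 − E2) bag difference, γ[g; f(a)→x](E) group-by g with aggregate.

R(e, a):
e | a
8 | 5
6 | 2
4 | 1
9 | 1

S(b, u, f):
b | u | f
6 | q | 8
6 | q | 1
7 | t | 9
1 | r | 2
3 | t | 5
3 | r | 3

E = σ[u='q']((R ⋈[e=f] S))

σ filters on u, owned by the right side.
E' = (R ⋈[e=f] σ[u='q'](S))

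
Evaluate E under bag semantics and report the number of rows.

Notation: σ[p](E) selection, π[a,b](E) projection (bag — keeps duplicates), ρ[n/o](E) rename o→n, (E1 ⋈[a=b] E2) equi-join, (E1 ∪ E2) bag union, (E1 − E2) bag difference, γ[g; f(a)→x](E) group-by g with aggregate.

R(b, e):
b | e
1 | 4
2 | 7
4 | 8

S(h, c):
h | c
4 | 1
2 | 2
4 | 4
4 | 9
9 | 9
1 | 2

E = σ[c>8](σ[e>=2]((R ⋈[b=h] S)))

Per-node cardinality:
  R → 3
  S → 6
  (R ⋈[b=h] S) → 5
  σ[e>=2]((R ⋈[b=h] S)) → 5
  σ[c>8](σ[e>=2]((R ⋈[b=h] S))) → 1

|E| = 1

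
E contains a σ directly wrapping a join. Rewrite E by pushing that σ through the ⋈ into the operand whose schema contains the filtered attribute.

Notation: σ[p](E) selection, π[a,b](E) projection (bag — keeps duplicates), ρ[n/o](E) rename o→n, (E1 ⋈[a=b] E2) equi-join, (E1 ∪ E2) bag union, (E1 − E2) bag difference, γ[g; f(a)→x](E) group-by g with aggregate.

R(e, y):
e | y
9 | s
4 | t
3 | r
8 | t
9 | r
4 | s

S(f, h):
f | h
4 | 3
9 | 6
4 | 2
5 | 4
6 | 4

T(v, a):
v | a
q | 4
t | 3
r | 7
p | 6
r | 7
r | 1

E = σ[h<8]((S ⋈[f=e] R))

σ filters on h, owned by the left side.
E' = (σ[h<8](S) ⋈[f=e] R)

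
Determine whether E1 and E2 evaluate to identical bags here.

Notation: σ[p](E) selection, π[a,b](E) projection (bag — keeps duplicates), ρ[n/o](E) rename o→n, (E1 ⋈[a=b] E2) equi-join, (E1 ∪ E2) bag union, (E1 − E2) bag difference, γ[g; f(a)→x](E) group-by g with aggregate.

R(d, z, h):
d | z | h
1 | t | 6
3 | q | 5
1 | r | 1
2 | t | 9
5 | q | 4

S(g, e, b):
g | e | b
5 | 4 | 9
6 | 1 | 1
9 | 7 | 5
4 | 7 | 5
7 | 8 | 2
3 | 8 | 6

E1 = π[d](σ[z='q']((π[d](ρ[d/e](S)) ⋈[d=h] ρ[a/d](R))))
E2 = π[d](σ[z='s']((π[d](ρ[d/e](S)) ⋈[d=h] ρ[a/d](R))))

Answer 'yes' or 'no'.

E1 stepwise |·|:
  S → 6
  ρ[d/e](S) → 6
  π[d](ρ[d/e](S)) → 6
  R → 5
  ρ[a/d](R) → 5
  (π[d](ρ[d/e](S)) ⋈[d=h] ρ[a/d](R)) → 2
  σ[z='q']((π[d](ρ[d/e](S)) ⋈[d=h] ρ[a/d](R))) → 1
  π[d](σ[z='q']((π[d](ρ[d/e](S)) ⋈[d=h] ρ[a/d](R)))) → 1
E2 stepwise |·|:
  S → 6
  ρ[d/e](S) → 6
  π[d](ρ[d/e](S)) → 6
  R → 5
  ρ[a/d](R) → 5
  (π[d](ρ[d/e](S)) ⋈[d=h] ρ[a/d](R)) → 2
  σ[z='s']((π[d](ρ[d/e](S)) ⋈[d=h] ρ[a/d](R))) → 0
  π[d](σ[z='s']((π[d](ρ[d/e](S)) ⋈[d=h] ρ[a/d](R)))) → 0

E1 result:
d
4
E2 result:
d
(0 rows)
Witness: (4,) appears 1× in E1 but 0× in E2.

no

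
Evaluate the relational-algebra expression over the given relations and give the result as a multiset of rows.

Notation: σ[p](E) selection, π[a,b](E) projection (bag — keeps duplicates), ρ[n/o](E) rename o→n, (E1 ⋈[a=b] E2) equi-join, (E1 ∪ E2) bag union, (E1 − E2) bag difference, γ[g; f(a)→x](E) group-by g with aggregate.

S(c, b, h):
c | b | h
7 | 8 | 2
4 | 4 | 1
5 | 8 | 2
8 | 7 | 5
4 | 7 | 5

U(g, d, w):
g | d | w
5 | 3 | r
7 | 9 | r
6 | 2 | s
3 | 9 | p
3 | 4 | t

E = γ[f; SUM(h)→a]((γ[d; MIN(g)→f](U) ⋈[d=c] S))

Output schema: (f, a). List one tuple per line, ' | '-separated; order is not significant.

Stepwise |·|:
  U → 5
  γ[d; MIN(g)→f](U) → 4
  S → 5
  (γ[d; MIN(g)→f](U) ⋈[d=c] S) → 2
  γ[f; SUM(h)→a]((γ[d; MIN(g)→f](U) ⋈[d=c] S)) → 1

== RESULT ==
f | a
3 | 6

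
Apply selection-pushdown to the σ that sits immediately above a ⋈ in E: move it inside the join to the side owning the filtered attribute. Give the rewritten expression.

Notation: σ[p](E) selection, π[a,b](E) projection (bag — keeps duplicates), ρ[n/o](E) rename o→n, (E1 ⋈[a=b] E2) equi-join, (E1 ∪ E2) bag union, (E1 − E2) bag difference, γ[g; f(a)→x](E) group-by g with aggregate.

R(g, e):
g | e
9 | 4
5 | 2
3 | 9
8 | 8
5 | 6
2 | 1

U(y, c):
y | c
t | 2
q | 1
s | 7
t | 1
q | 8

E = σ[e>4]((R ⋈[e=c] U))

σ filters on e, owned by the left side.
E' = (σ[e>4](R) ⋈[e=c] U)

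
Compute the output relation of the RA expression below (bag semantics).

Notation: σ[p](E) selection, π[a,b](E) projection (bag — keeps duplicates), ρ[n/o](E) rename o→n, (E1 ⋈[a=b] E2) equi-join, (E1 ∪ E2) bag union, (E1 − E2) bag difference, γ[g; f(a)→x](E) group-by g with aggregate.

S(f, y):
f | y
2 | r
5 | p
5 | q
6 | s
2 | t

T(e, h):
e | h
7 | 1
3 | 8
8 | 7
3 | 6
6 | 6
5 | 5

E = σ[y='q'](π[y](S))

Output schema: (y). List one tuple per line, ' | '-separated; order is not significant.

Per-node cardinality:
  S → 5
  π[y](S) → 5
  σ[y='q'](π[y](S)) → 1

== RESULT ==
y
q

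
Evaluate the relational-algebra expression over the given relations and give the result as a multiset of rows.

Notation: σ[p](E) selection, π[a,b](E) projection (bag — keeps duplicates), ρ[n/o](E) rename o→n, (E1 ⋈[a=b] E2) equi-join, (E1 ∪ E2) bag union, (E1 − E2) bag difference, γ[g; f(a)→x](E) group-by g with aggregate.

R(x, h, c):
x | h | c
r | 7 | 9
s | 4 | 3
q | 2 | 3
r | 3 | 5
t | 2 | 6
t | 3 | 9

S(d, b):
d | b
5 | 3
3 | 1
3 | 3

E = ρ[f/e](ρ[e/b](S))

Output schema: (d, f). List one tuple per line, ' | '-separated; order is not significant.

Row counts bottom-up:
  S → 3
  ρ[e/b](S) → 3
  ρ[f/e](ρ[e/b](S)) → 3

== RESULT ==
d | f
3 | 1
3 | 3
5 | 3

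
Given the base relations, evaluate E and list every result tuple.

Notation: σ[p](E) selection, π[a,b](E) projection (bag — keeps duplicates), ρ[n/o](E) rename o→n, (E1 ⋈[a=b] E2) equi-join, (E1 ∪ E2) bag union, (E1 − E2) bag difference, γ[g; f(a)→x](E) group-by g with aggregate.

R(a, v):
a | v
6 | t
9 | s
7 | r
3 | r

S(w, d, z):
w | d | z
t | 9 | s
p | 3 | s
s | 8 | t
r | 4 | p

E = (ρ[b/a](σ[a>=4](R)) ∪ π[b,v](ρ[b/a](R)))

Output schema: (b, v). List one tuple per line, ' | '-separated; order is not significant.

Row counts bottom-up:
  R → 4
  σ[a>=4](R) → 3
  ρ[b/a](σ[a>=4](R)) → 3
  R → 4
  ρ[b/a](R) → 4
  π[b,v](ρ[b/a](R)) → 4
  (ρ[b/a](σ[a>=4](R)) ∪ π[b,v](ρ[b/a](R))) → 7

== RESULT ==
b | v
3 | r
6 | t
6 | t
7 | r
7 | r
9 | s
9 | s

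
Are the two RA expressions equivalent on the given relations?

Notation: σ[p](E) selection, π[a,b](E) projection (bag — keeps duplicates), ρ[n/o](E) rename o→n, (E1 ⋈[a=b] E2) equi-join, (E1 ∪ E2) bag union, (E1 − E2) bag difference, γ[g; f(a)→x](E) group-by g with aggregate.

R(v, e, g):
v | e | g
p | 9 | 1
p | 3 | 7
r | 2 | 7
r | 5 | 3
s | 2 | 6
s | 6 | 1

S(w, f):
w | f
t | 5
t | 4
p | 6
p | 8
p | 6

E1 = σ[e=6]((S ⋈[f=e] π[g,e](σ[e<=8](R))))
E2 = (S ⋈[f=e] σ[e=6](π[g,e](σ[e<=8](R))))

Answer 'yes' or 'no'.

E1 row counts bottom-up:
  S → 5
  R → 6
  σ[e<=8](R) → 5
  π[g,e](σ[e<=8](R)) → 5
  (S ⋈[f=e] π[g,e](σ[e<=8](R))) → 3
  σ[e=6]((S ⋈[f=e] π[g,e](σ[e<=8](R)))) → 2
E2 row counts bottom-up:
  S → 5
  R → 6
  σ[e<=8](R) → 5
  π[g,e](σ[e<=8](R)) → 5
  σ[e=6](π[g,e](σ[e<=8](R))) → 1
  (S ⋈[f=e] σ[e=6](π[g,e](σ[e<=8](R)))) → 2

E1 and E2 produce the same multiset:
w | f | g | e
p | 6 | 1 | 6
p | 6 | 1 | 6

yes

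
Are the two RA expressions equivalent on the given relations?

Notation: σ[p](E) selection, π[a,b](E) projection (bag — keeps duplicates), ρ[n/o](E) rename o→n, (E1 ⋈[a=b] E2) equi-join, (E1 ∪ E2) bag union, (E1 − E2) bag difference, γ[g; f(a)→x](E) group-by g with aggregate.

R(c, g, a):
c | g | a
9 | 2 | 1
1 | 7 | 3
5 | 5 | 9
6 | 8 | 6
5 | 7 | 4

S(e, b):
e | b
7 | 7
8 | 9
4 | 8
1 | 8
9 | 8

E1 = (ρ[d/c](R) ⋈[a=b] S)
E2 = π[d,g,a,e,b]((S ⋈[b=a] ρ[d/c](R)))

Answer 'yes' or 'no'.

E1 row counts bottom-up:
  R → 5
  ρ[d/c](R) → 5
  S → 5
  (ρ[d/c](R) ⋈[a=b] S) → 1
E2 row counts bottom-up:
  S → 5
  R → 5
  ρ[d/c](R) → 5
  (S ⋈[b=a] ρ[d/c](R)) → 1
  π[d,g,a,e,b]((S ⋈[b=a] ρ[d/c](R))) → 1

E1 and E2 produce the same multiset:
d | g | a | e | b
5 | 5 | 9 | 8 | 9

yes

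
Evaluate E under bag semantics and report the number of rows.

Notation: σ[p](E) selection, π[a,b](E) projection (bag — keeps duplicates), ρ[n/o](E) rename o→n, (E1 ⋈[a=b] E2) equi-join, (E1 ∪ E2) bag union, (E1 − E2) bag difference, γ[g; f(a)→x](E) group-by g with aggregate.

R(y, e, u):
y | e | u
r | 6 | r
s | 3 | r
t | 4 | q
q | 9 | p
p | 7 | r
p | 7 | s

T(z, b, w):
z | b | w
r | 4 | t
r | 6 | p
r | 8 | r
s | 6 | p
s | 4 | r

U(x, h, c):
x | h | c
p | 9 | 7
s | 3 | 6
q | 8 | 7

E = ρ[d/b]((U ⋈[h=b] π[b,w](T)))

Row counts bottom-up:
  U → 3
  T → 5
  π[b,w](T) → 5
  (U ⋈[h=b] π[b,w](T)) → 1
  ρ[d/b]((U ⋈[h=b] π[b,w](T))) → 1

|E| = 1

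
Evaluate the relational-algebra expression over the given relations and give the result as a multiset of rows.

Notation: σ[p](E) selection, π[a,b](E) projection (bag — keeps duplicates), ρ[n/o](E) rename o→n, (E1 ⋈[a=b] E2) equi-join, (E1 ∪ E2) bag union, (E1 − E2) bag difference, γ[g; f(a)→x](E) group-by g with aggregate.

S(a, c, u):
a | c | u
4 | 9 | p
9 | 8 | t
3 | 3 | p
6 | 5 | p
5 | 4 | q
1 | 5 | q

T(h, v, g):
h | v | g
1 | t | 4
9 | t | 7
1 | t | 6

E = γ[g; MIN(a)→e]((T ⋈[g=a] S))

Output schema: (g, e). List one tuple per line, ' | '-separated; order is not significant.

Subexpression sizes:
  T → 3
  S → 6
  (T ⋈[g=a] S) → 2
  γ[g; MIN(a)→e]((T ⋈[g=a] S)) → 2

== RESULT ==
g | e
4 | 4
6 | 6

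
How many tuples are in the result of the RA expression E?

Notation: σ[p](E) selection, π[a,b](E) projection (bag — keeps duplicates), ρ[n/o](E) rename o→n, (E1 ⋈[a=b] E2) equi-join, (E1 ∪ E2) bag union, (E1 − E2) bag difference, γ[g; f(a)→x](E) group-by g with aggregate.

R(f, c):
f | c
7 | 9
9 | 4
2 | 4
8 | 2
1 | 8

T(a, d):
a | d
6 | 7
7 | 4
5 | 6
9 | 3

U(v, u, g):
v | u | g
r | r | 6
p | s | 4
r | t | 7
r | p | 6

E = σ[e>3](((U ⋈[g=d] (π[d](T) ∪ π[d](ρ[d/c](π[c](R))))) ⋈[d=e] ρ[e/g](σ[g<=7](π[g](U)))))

Subexpression sizes:
  U → 4
  T → 4
  π[d](T) → 4
  R → 5
  π[c](R) → 5
  ρ[d/c](π[c](R)) → 5
  π[d](ρ[d/c](π[c](R))) → 5
  (π[d](T) ∪ π[d](ρ[d/c](π[c](R)))) → 9
  (U ⋈[g=d] (π[d](T) ∪ π[d](ρ[d/c](π[c](R))))) → 6
  U → 4
  π[g](U) → 4
  σ[g<=7](π[g](U)) → 4
  ρ[e/g](σ[g<=7](π[g](U))) → 4
  ((U ⋈[g=d] (π[d](T) ∪ π[d](ρ[d/c](π[c](R))))) ⋈[d=e] ρ[e/g](σ[g<=7](π[g](U)))) → 8
  σ[e>3](((U ⋈[g=d] (π[d](T) ∪ π[d](ρ[d/c](π[c](R))))) ⋈[d=e] ρ[e/g](σ[g<=7](π[g](U))))) → 8

|E| = 8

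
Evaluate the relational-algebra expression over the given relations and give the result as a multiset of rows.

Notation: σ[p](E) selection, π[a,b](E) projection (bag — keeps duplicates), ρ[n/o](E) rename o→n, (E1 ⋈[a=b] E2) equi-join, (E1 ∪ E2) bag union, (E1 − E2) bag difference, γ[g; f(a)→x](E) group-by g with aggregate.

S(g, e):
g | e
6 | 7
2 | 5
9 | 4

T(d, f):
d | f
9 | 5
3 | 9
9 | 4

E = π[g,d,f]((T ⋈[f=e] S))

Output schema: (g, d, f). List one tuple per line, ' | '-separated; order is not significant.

Stepwise |·|:
  T → 3
  S → 3
  (T ⋈[f=e] S) → 2
  π[g,d,f]((T ⋈[f=e] S)) → 2

== RESULT ==
g | d | f
2 | 9 | 5
9 | 9 | 4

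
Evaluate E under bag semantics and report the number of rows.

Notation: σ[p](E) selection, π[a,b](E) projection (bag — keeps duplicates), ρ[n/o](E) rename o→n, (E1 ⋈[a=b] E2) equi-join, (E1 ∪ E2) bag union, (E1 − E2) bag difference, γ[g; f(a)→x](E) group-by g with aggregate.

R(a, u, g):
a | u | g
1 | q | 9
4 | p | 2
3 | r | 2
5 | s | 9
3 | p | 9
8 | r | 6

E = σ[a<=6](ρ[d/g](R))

Row counts bottom-up:
  R → 6
  ρ[d/g](R) → 6
  σ[a<=6](ρ[d/g](R)) → 5

|E| = 5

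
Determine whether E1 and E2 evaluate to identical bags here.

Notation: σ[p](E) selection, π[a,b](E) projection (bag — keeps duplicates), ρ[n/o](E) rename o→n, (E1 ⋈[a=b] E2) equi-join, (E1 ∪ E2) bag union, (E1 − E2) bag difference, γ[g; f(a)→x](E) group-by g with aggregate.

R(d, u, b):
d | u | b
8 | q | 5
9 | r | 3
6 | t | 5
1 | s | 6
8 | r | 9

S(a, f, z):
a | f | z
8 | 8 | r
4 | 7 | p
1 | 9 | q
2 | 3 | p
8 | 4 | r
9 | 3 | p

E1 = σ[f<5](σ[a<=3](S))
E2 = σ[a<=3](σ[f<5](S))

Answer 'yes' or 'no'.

E1 subexpression sizes:
  S → 6
  σ[a<=3](S) → 2
  σ[f<5](σ[a<=3](S)) → 1
E2 subexpression sizes:
  S → 6
  σ[f<5](S) → 3
  σ[a<=3](σ[f<5](S)) → 1

E1 and E2 produce the same multiset:
a | f | z
2 | 3 | p

yes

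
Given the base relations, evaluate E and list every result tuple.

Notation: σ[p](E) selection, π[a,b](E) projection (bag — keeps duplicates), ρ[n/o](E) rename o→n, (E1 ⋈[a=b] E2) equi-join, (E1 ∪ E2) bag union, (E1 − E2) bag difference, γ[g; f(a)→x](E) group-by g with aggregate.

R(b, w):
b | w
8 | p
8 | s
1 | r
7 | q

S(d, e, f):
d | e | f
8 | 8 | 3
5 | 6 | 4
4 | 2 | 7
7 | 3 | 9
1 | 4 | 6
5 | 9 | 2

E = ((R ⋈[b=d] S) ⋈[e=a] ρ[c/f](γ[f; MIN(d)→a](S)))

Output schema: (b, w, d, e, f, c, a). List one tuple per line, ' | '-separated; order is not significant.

Row counts bottom-up:
  R → 4
  S → 6
  (R ⋈[b=d] S) → 4
  S → 6
  γ[f; MIN(d)→a](S) → 6
  ρ[c/f](γ[f; MIN(d)→a](S)) → 6
  ((R ⋈[b=d] S) ⋈[e=a] ρ[c/f](γ[f; MIN(d)→a](S))) → 3

== RESULT ==
b | w | d | e | f | c | a
1 | r | 1 | 4 | 6 | 7 | 4
8 | p | 8 | 8 | 3 | 3 | 8
8 | s | 8 | 8 | 3 | 3 | 8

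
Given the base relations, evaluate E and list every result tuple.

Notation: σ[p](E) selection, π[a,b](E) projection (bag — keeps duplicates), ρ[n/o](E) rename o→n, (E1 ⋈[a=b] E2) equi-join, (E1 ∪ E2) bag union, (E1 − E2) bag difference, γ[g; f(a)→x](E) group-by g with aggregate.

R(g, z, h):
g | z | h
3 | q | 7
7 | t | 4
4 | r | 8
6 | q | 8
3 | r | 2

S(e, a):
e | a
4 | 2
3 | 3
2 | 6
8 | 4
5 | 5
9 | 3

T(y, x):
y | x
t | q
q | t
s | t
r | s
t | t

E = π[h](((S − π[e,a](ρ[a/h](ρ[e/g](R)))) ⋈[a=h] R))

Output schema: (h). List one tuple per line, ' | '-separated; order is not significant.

Subexpression sizes:
  S → 6
  R → 5
  ρ[e/g](R) → 5
  ρ[a/h](ρ[e/g](R)) → 5
  π[e,a](ρ[a/h](ρ[e/g](R))) → 5
  (S − π[e,a](ρ[a/h](ρ[e/g](R)))) → 6
  R → 5
  ((S − π[e,a](ρ[a/h](ρ[e/g](R)))) ⋈[a=h] R) → 2
  π[h](((S − π[e,a](ρ[a/h](ρ[e/g](R)))) ⋈[a=h] R)) → 2

== RESULT ==
h
2
4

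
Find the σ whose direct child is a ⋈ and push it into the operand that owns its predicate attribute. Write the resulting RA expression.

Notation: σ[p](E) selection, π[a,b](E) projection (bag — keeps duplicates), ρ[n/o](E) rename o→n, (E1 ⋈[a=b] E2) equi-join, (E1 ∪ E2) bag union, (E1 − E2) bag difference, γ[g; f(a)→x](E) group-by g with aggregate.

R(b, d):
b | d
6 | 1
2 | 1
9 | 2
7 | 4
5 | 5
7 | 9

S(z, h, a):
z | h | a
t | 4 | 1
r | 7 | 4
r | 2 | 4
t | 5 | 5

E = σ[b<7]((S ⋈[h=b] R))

σ filters on b, owned by the right side.
E' = (S ⋈[h=b] σ[b<7](R))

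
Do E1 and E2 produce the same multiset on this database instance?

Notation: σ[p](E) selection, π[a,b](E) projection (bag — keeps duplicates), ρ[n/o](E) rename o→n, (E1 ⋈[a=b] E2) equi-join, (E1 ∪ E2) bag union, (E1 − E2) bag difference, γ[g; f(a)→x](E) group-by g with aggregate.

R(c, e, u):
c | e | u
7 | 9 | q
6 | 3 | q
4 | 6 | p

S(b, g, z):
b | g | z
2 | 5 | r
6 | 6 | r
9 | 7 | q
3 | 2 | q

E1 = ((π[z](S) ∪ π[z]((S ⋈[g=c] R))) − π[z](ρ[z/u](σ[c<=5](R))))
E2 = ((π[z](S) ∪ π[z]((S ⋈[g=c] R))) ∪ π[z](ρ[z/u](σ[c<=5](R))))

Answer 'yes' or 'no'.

E1 per-node cardinality:
  S → 4
  π[z](S) → 4
  S → 4
  R → 3
  (S ⋈[g=c] R) → 2
  π[z]((S ⋈[g=c] R)) → 2
  (π[z](S) ∪ π[z]((S ⋈[g=c] R))) → 6
  R → 3
  σ[c<=5](R) → 1
  ρ[z/u](σ[c<=5](R)) → 1
  π[z](ρ[z/u](σ[c<=5](R))) → 1
  ((π[z](S) ∪ π[z]((S ⋈[g=c] R))) − π[z](ρ[z/u](σ[c<=5](R)))) → 6
E2 per-node cardinality:
  S → 4
  π[z](S) → 4
  S → 4
  R → 3
  (S ⋈[g=c] R) → 2
  π[z]((S ⋈[g=c] R)) → 2
  (π[z](S) ∪ π[z]((S ⋈[g=c] R))) → 6
  R → 3
  σ[c<=5](R) → 1
  ρ[z/u](σ[c<=5](R)) → 1
  π[z](ρ[z/u](σ[c<=5](R))) → 1
  ((π[z](S) ∪ π[z]((S ⋈[g=c] R))) ∪ π[z](ρ[z/u](σ[c<=5](R)))) → 7

E1 result:
z
q
q
q
r
r
r
E2 result:
z
p
q
q
q
r
r
r
Witness: ('p',) appears 0× in E1 but 1× in E2.

no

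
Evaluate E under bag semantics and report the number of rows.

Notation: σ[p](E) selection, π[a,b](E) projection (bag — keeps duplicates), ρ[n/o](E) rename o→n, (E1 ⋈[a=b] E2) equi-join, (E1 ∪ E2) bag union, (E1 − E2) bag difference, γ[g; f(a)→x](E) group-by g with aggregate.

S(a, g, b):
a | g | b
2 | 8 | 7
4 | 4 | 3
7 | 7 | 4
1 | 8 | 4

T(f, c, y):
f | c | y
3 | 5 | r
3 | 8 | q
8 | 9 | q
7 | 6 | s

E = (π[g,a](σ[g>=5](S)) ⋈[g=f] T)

Row counts bottom-up:
  S → 4
  σ[g>=5](S) → 3
  π[g,a](σ[g>=5](S)) → 3
  T → 4
  (π[g,a](σ[g>=5](S)) ⋈[g=f] T) → 3

|E| = 3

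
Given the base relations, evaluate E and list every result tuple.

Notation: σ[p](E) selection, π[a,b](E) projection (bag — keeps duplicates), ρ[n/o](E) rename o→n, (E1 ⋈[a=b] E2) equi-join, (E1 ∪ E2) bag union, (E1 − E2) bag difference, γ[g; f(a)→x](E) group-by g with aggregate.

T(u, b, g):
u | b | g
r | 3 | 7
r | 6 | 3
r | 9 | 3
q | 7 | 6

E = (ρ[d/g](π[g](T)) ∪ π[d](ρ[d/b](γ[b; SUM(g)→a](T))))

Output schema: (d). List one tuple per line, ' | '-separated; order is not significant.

Stepwise |·|:
  T → 4
  π[g](T) → 4
  ρ[d/g](π[g](T)) → 4
  T → 4
  γ[b; SUM(g)→a](T) → 4
  ρ[d/b](γ[b; SUM(g)→a](T)) → 4
  π[d](ρ[d/b](γ[b; SUM(g)→a](T))) → 4
  (ρ[d/g](π[g](T)) ∪ π[d](ρ[d/b](γ[b; SUM(g)→a](T)))) → 8

== RESULT ==
d
3
3
3
6
6
7
7
9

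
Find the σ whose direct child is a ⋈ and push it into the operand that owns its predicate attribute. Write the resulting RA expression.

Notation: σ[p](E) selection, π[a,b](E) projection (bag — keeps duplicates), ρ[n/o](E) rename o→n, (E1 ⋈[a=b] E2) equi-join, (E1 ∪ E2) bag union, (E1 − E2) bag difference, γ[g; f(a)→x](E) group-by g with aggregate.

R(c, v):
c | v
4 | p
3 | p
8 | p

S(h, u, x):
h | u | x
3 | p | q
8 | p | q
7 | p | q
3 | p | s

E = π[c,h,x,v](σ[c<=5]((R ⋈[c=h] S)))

σ filters on c, owned by the left side.
E' = π[c,h,x,v]((σ[c<=5](R) ⋈[c=h] S))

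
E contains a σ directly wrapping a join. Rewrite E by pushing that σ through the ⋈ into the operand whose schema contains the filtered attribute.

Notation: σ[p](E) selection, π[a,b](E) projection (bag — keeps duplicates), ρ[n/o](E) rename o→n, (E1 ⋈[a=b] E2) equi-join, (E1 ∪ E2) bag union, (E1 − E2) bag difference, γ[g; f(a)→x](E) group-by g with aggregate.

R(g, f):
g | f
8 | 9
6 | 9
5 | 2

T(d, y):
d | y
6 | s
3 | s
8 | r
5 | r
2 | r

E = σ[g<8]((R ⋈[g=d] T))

σ filters on g, owned by the left side.
E' = (σ[g<8](R) ⋈[g=d] T)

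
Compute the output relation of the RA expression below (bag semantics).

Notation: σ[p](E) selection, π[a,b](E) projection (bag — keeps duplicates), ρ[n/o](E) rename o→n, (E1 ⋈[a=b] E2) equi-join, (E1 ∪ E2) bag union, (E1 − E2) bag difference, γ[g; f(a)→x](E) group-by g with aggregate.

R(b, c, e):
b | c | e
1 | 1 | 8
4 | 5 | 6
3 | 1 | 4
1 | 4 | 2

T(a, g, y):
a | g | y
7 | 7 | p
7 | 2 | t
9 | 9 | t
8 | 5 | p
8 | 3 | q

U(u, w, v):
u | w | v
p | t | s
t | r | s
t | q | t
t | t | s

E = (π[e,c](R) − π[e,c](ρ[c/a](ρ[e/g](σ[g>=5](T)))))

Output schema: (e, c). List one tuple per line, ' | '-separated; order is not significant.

Per-node cardinality:
  R → 4
  π[e,c](R) → 4
  T → 5
  σ[g>=5](T) → 3
  ρ[e/g](σ[g>=5](T)) → 3
  ρ[c/a](ρ[e/g](σ[g>=5](T))) → 3
  π[e,c](ρ[c/a](ρ[e/g](σ[g>=5](T)))) → 3
  (π[e,c](R) − π[e,c](ρ[c/a](ρ[e/g](σ[g>=5](T))))) → 4

== RESULT ==
e | c
2 | 4
4 | 1
6 | 5
8 | 1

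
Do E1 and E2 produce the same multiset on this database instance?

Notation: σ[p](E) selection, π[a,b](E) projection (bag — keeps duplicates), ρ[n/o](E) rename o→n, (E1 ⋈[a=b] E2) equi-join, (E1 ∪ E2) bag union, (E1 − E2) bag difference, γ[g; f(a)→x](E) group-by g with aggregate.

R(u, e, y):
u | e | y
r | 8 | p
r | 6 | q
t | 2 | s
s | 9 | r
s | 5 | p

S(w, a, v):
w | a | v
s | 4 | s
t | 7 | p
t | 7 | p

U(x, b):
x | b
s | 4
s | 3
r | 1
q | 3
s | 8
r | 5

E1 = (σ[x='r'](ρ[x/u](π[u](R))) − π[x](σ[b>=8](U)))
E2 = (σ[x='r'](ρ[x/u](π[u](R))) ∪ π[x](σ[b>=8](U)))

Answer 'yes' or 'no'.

E1 subexpression sizes:
  R → 5
  π[u](R) → 5
  ρ[x/u](π[u](R)) → 5
  σ[x='r'](ρ[x/u](π[u](R))) → 2
  U → 6
  σ[b>=8](U) → 1
  π[x](σ[b>=8](U)) → 1
  (σ[x='r'](ρ[x/u](π[u](R))) − π[x](σ[b>=8](U))) → 2
E2 subexpression sizes:
  R → 5
  π[u](R) → 5
  ρ[x/u](π[u](R)) → 5
  σ[x='r'](ρ[x/u](π[u](R))) → 2
  U → 6
  σ[b>=8](U) → 1
  π[x](σ[b>=8](U)) → 1
  (σ[x='r'](ρ[x/u](π[u](R))) ∪ π[x](σ[b>=8](U))) → 3

E1 result:
x
r
r
E2 result:
x
r
r
s
Witness: ('s',) appears 0× in E1 but 1× in E2.

no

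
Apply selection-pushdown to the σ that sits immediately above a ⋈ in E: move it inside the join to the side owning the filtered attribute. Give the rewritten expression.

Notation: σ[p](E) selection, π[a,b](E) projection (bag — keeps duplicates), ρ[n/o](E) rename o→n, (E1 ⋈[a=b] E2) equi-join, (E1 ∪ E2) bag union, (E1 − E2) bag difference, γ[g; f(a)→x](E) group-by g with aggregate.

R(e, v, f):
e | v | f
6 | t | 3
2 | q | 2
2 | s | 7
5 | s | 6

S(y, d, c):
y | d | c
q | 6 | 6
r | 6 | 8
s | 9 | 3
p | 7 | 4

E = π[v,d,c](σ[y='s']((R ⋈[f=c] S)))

σ filters on y, owned by the right side.
E' = π[v,d,c]((R ⋈[f=c] σ[y='s'](S)))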